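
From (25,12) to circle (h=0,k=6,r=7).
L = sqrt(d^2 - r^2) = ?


d = sqrt((25-0)^2 + (12-6)^2) = sqrt(625+36) = 25.7099
L = sqrt(661.0000 - 49) = sqrt(612.0000) = 24.7386

24.7386


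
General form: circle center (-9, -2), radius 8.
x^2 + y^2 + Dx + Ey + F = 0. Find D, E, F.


(x+ 9)^2 + (y+ 2)^2 = 8^2
D = -2h = 18, E = -2k = 4
F = h^2+k^2-r^2 = 81+4-64 = 21

D = 18, E = 4, F = 21


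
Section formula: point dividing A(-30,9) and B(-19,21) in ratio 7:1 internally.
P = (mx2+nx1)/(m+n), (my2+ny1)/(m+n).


Px = (7*(-19) + 1*(-30))/8 = -163/8 = -20.3750
Py = (7*21 + 1*9)/8 = 156/8 = 19.5000

P = (-20.3750, 19.5000)


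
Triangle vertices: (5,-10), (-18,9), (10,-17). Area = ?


5*(9+ 17) = 130
-18*(-17+ 10) = 126
10*(-10-9) = -190
sum = 66
Area = |66|/2 = 33.0000

33.0000 sq units


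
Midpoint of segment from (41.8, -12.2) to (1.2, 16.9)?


Mx = (41.8 + 1.2)/2 = 43.0/2 = 21.5000
My = (-12.2 + 16.9)/2 = 4.7/2 = 2.3500

(21.5000, 2.3500)


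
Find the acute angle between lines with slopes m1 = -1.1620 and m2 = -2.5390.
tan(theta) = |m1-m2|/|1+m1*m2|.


m1-m2 = 1.377
1+m1*m2 = 3.950318
tan(theta) = |1.377/3.950318| = 0.348580
theta = arctan(|1.377/3.950318|) = 19.2175 degrees (acute angle)

19.2175 degrees


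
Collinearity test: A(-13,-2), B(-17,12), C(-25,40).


-13*(12-40) - 17*(40+ 2) - 25*(-2-12)
= 364 - 714 + 350 = 0

Yes, collinear (determinant = 0)


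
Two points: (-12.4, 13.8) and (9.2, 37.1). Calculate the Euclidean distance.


dx = 9.2 + 12.4 = 21.6
dy = 37.1 - 13.8 = 23.3
d = sqrt(466.56 + 542.89) = sqrt(1009.45) = 31.7718

31.7718


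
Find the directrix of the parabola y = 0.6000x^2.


a = 0.6000
1/(4a) = 0.4167
directrix: y = -0.4167 = -0.4167

y = -0.4167


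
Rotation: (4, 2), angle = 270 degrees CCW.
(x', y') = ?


cos(270) = 0, sin(270) = -1
x' = 4*0 - 2*(-1) = 2
y' = 4*(-1) + 2*0 = -4

(2, -4)


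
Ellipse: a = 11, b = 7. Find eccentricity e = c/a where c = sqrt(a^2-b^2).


c = sqrt(121-49) = sqrt(72) = 8.4853
e = c/a = sqrt(72)/11 = 0.7714

e = 0.7714


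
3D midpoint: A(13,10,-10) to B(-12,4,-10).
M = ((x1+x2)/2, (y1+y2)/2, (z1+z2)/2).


Mx = (13- 12)/2 = 0.5000
My = (10+4)/2 = 7.0000
Mz = (-10- 10)/2 = -10.0000

M = (0.5000, 7.0000, -10.0000)


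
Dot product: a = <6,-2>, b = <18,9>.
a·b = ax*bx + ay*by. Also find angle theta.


a·b = 6*18 - 2*9 = 108 - 18 = 90
|a| = sqrt(36+4) = 6.3246
|b| = sqrt(324+81) = 20.1246
cos(theta) = 90/(sqrt(40)*sqrt(405)) = 90/sqrt(16200) = 0.707107
theta = arccos(90/sqrt(16200)) = 45.0000 degrees

a·b = 90, theta = 45.0000 deg


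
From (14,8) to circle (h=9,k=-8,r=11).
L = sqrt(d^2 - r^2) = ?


d = sqrt((14-9)^2 + (8+ 8)^2) = sqrt(25+256) = 16.7631
L = sqrt(281.0000 - 121) = sqrt(160.0000) = 12.6491

12.6491


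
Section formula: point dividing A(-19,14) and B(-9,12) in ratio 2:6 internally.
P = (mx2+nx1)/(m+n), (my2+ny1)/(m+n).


Px = (2*(-9) + 6*(-19))/8 = -132/8 = -16.5000
Py = (2*12 + 6*14)/8 = 108/8 = 13.5000

P = (-16.5000, 13.5000)


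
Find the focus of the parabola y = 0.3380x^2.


a = 0.3380
4a = 1.3520
focus = (0, 1/1.3520) = (0, 0.7396)

Focus = (0, 0.7396)


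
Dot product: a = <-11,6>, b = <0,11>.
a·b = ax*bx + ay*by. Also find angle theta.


a·b = -11*0 + 6*11 = 0 + 66 = 66
|a| = sqrt(121+36) = 12.5300
|b| = sqrt(0+121) = 11.0000
cos(theta) = 66/(sqrt(157)*sqrt(121)) = 66/sqrt(18997) = 0.478852
theta = arccos(66/sqrt(18997)) = 61.3895 degrees

a·b = 66, theta = 61.3895 deg


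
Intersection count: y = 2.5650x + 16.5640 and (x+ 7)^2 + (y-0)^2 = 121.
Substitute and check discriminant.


Substitute y = 2.5650x + 16.5640: (x+ 7)^2 + (2.5650x+16.5640-0)^2 = 121
Expand to Ax^2 + Bx + C = 0, where b-k = 16.564
A = 1+m^2 = 7.579225
B = 2(m(b-k) - h) = 2(2.5650*16.564 + 7) = 98.97332
C = h^2 + (b-k)^2 - r^2 = 49 + 274.366096 - 121 = 202.366096
disc = B^2-4AC = 9795.7181 - 6135.1127 = 3660.6054
disc > 0

2 intersection points


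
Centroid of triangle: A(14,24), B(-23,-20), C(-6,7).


Gx = (14- 23- 6)/3 = -15/3 = -5.0000
Gy = (24- 20+7)/3 = 11/3 = 3.6667

G = (-5.0000, 3.6667)


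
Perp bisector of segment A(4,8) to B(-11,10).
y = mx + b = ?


Midpoint = (-3.5, 9)
Slope of AB = dy/dx = 2/(-15) = -0.1333
Perp slope = -dx/dy = 15/2 = 7.5000
b = My - (perp slope)*Mx = 9 + (-15*(-3.5))/2 = 9 + 26.2500 = 35.2500

y = 7.5000x + 35.2500


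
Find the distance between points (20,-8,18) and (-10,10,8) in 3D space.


dx=-30, dy=18, dz=-10
d = sqrt(900+324+100) = sqrt(1324) = 36.3868

36.3868


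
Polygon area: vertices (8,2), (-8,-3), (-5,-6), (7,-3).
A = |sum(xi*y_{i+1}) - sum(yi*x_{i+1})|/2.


sum(xi*y_{i+1}) = 8*(-3) - 8*(-6) - 5*(-3) + 7*2 = 53
sum(yi*x_{i+1}) = 2*(-8) - 3*(-5) - 6*7 - 3*8 = -67
Area = |53 + 67|/2 = 120/2 = 60.0000

60.0000 sq units


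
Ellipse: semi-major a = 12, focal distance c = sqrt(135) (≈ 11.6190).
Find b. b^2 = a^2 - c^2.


b^2 = 12^2 - (sqrt(135))^2 = 144 - 135 = 9
b = sqrt(9) = 3

b = 3


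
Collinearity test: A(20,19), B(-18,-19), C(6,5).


20*(-19-5) - 18*(5-19) + 6*(19+ 19)
= -480 + 252 + 228 = 0

Yes, collinear (determinant = 0)


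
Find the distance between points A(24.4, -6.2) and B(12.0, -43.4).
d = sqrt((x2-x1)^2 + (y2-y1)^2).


dx = 12.0 - 24.4 = -12.4
dy = -43.4 + 6.2 = -37.2
d = sqrt(153.76 + 1383.84) = sqrt(1537.6) = 39.2122

39.2122


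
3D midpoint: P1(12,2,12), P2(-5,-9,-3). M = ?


Mx = (12- 5)/2 = 3.5000
My = (2- 9)/2 = -3.5000
Mz = (12- 3)/2 = 4.5000

M = (3.5000, -3.5000, 4.5000)


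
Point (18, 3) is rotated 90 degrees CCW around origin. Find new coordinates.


cos(90) = 0, sin(90) = 1
x' = 18*0 - 3*1 = -3
y' = 18*1 + 3*0 = 18

(-3, 18)


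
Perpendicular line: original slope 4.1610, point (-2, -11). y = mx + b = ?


Perpendicular slope = -1/m1 = -1/4.1610 = -0.2403
b2 = y0 - m2*x0 = -11 - 2/4.1610 = -11 - 0.4807 = -11.4807

y = -0.2403x - 11.4807


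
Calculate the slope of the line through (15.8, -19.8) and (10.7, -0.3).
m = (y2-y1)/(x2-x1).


dy = -0.3 + 19.8 = 19.5
dx = 10.7 - 15.8 = -5.1
m = 19.5/(-5.1) = -3.8235

m = -3.8235


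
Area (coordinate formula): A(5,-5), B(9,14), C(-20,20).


5*(14-20) = -30
9*(20+ 5) = 225
-20*(-5-14) = 380
sum = 575
Area = |575|/2 = 287.5000

287.5000 sq units


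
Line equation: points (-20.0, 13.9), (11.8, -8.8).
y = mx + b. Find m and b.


m = (-22.7)/(31.8) = -0.7138
b = y1 - m*x1 = 13.9 - (-22.7*(-20.0))/(31.8) = 13.9 - 14.2767 = -0.3767

y = -0.7138x - 0.3767


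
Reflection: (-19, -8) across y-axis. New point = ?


Reflection rule for y-axis: (-x, y)
(-19, -8) -> (19, -8)

(19, -8)


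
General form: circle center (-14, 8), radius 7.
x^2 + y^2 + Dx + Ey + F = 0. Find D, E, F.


(x+ 14)^2 + (y-8)^2 = 7^2
D = -2h = 28, E = -2k = -16
F = h^2+k^2-r^2 = 196+64-49 = 211

D = 28, E = -16, F = 211


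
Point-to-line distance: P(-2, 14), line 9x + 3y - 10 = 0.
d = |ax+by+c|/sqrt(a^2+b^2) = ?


|9*(-2) + 3*14 - 10| = |14| = 14
sqrt(81 + 9) = sqrt(90) = 9.4868
d = 14/sqrt(90) = 1.4757

1.4757


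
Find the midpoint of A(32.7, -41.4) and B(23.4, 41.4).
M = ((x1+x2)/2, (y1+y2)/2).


Mx = (32.7 + 23.4)/2 = 56.1/2 = 28.0500
My = (-41.4 + 41.4)/2 = 0.0/2 = 0

(28.0500, 0)


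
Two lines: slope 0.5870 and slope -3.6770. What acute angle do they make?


m1-m2 = 4.264
1+m1*m2 = -1.158399
tan(theta) = |4.264/(-1.158399)| = 3.680942
theta = arctan(|4.264/(-1.158399)|) = 74.8013 degrees (acute angle)

74.8013 degrees


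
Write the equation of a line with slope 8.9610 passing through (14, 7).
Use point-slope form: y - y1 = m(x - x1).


y - 7 = 8.9610(x - 14)
y = 8.9610x + 7 - 8.9610*14
y = 8.9610x - 118.4540

y = 8.9610x - 118.4540


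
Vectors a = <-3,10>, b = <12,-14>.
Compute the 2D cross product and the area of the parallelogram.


cross = -3*(-14) - 10*12 = 42 - 120 = -78
Parallelogram area = |-78| = 78

cross = -78, parallelogram area = 78


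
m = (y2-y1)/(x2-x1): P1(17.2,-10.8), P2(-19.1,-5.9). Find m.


dy = -5.9 + 10.8 = 4.9
dx = -19.1 - 17.2 = -36.3
m = 4.9/(-36.3) = -0.1350

m = -0.1350


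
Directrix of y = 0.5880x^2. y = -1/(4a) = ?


a = 0.5880
1/(4a) = 0.4252
directrix: y = -0.4252 = -0.4252

y = -0.4252


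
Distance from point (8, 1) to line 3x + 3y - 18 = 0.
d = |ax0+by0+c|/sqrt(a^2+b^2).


|3*8 + 3*1 - 18| = |9| = 9
sqrt(9 + 9) = sqrt(18) = 4.2426
d = 9/sqrt(18) = 2.1213

2.1213


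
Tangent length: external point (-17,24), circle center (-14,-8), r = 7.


d = sqrt((-17+ 14)^2 + (24+ 8)^2) = sqrt(9+1024) = 32.1403
L = sqrt(1033.0000 - 49) = sqrt(984.0000) = 31.3688

31.3688


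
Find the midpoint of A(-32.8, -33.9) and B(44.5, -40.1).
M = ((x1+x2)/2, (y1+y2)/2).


Mx = (-32.8 + 44.5)/2 = 11.7/2 = 5.8500
My = (-33.9 - 40.1)/2 = -74.0/2 = -37.0000

(5.8500, -37.0000)


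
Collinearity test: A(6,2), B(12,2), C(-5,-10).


6*(2+ 10) + 12*(-10-2) - 5*(2-2)
= 72 - 144 + 0 = -72

No, not collinear (determinant = -72)


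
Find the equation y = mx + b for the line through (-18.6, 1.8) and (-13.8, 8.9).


m = (7.1)/(4.8) = 1.4792
b = y1 - m*x1 = 1.8 - (7.1*(-18.6))/(4.8) = 1.8 + 27.5125 = 29.3125

y = 1.4792x + 29.3125


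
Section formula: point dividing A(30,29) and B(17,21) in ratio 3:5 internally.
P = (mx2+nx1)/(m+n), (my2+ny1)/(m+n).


Px = (3*17 + 5*30)/8 = 201/8 = 25.1250
Py = (3*21 + 5*29)/8 = 208/8 = 26.0000

P = (25.1250, 26.0000)


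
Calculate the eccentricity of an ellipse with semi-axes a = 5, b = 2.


c = sqrt(25-4) = sqrt(21) = 4.5826
e = c/a = sqrt(21)/5 = 0.9165

e = 0.9165


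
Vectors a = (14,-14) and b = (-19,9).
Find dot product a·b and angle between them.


a·b = 14*(-19) - 14*9 = -266 - 126 = -392
|a| = sqrt(196+196) = 19.7990
|b| = sqrt(361+81) = 21.0238
cos(theta) = -392/(sqrt(392)*sqrt(442)) = -392/sqrt(173264) = -0.941742
theta = arccos(-392/sqrt(173264)) = 160.3462 degrees

a·b = -392, theta = 160.3462 deg


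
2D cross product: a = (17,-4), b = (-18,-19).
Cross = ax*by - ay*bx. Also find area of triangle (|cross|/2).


cross = 17*(-19) + 4*(-18) = -323 - 72 = -395
Triangle area = |-395|/2 = 395/2 = 197.5000

cross = -395, triangle area = 197.5000


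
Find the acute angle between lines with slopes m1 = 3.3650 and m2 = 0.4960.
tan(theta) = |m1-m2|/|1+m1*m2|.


m1-m2 = 2.869
1+m1*m2 = 2.66904
tan(theta) = |2.869/2.66904| = 1.074918
theta = arctan(|2.869/2.66904|) = 47.0679 degrees (acute angle)

47.0679 degrees


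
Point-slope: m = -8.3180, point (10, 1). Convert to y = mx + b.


y - 1 = -8.3180(x - 10)
y = -8.3180x + 1 + 8.3180*10
y = -8.3180x + 84.1800

y = -8.3180x + 84.1800


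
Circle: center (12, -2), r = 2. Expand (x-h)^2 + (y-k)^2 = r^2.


(x-12)^2 + (y+ 2)^2 = 2^2
D = -2h = -24, E = -2k = 4
F = h^2+k^2-r^2 = 144+4-4 = 144

x^2 + y^2 - 24x + 4y + 144 = 0


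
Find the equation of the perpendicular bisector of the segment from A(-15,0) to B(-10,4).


Midpoint = (-12.5, 2)
Slope of AB = dy/dx = 4/5 = 0.8000
Perp slope = -dx/dy = -5/4 = -1.2500
b = My - (perp slope)*Mx = 2 + (5*(-12.5))/4 = 2 - 15.6250 = -13.6250

y = -1.2500x - 13.6250


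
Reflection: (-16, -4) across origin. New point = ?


Reflection rule for origin: (-x, -y)
(-16, -4) -> (16, 4)

(16, 4)


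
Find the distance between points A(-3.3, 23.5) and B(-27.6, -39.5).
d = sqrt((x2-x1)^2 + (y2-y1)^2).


dx = -27.6 + 3.3 = -24.3
dy = -39.5 - 23.5 = -63.0
d = sqrt(590.49 + 3969.0) = sqrt(4559.49) = 67.5240

67.5240


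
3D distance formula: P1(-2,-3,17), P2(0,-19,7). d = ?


dx=2, dy=-16, dz=-10
d = sqrt(4+256+100) = sqrt(360) = 18.9737

18.9737


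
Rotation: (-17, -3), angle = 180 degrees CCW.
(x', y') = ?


cos(180) = -1, sin(180) = 0
x' = -17*(-1) + 3*0 = 17
y' = -17*0 - 3*(-1) = 3

(17, 3)


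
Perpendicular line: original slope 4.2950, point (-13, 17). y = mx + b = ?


Perpendicular slope = -1/m1 = -1/4.2950 = -0.2328
b2 = y0 - m2*x0 = 17 - 13/4.2950 = 17 - 3.0268 = 13.9732

y = -0.2328x + 13.9732


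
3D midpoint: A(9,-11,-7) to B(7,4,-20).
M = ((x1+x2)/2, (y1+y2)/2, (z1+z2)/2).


Mx = (9+7)/2 = 8.0000
My = (-11+4)/2 = -3.5000
Mz = (-7- 20)/2 = -13.5000

M = (8.0000, -3.5000, -13.5000)


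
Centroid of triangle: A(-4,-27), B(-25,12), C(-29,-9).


Gx = (-4- 25- 29)/3 = -58/3 = -19.3333
Gy = (-27+12- 9)/3 = -24/3 = -8.0000

G = (-19.3333, -8.0000)


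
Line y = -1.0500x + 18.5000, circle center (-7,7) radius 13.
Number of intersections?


Substitute y = -1.0500x + 18.5000: (x+ 7)^2 + (-1.0500x+18.5000-7)^2 = 169
Expand to Ax^2 + Bx + C = 0, where b-k = 11.5
A = 1+m^2 = 2.1025
B = 2(m(b-k) - h) = 2(-1.0500*11.5 + 7) = -10.15
C = h^2 + (b-k)^2 - r^2 = 49 + 132.25 - 169 = 12.25
disc = B^2-4AC = 103.0225 - 103.0225 = 0
disc = 0

1 intersection point (tangent)


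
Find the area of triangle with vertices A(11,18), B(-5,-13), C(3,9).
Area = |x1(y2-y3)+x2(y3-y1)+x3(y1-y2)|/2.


11*(-13-9) = -242
-5*(9-18) = 45
3*(18+ 13) = 93
sum = -104
Area = |-104|/2 = 52.0000

52.0000 sq units


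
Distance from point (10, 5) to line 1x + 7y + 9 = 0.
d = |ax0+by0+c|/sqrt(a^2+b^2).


|1*10 + 7*5 + 9| = |54| = 54
sqrt(1 + 49) = sqrt(50) = 7.0711
d = 54/sqrt(50) = 7.6368

7.6368


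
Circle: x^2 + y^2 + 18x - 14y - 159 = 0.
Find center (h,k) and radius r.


h = -D/2 = -18/2 = -9
k = -E/2 = 14/2 = 7
r^2 = h^2 + k^2 - F = 81 + 49 + 159 = 289
r = 17

Center (-9, 7), radius = 17


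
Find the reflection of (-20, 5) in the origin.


Reflection rule for origin: (-x, -y)
(-20, 5) -> (20, -5)

(20, -5)


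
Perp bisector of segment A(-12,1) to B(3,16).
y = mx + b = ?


Midpoint = (-4.5, 8.5)
Slope of AB = dy/dx = 15/15 = 1.0000
Perp slope = -dx/dy = -15/15 = -1.0000
b = My - (perp slope)*Mx = 8.5 + (15*(-4.5))/15 = 8.5 - 4.5000 = 4.0000

y = -1.0000x + 4.0000


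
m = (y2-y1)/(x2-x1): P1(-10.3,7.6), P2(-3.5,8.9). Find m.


dy = 8.9 - 7.6 = 1.3
dx = -3.5 + 10.3 = 6.8
m = 1.3/6.8 = 0.1912

m = 0.1912


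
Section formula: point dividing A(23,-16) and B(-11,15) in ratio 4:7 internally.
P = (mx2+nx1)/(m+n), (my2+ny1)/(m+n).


Px = (4*(-11) + 7*23)/11 = 117/11 = 10.6364
Py = (4*15 + 7*(-16))/11 = -52/11 = -4.7273

P = (10.6364, -4.7273)


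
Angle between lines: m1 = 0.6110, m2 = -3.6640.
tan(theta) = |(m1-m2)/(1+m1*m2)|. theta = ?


m1-m2 = 4.275
1+m1*m2 = -1.238704
tan(theta) = |4.275/(-1.238704)| = 3.451188
theta = arctan(|4.275/(-1.238704)|) = 73.8408 degrees (acute angle)

73.8408 degrees


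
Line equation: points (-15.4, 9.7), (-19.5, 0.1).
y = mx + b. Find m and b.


m = (-9.6)/(-4.1) = 2.3415
b = y1 - m*x1 = 9.7 - (-9.6*(-15.4))/(-4.1) = 9.7 + 36.0585 = 45.7585

y = 2.3415x + 45.7585


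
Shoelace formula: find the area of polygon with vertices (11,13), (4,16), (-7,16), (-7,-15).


sum(xi*y_{i+1}) = 11*16 + 4*16 - 7*(-15) - 7*13 = 254
sum(yi*x_{i+1}) = 13*4 + 16*(-7) + 16*(-7) - 15*11 = -337
Area = |254 + 337|/2 = 591/2 = 295.5000

295.5000 sq units


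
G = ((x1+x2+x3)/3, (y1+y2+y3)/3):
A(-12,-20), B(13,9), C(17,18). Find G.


Gx = (-12+13+17)/3 = 18/3 = 6.0000
Gy = (-20+9+18)/3 = 7/3 = 2.3333

G = (6.0000, 2.3333)


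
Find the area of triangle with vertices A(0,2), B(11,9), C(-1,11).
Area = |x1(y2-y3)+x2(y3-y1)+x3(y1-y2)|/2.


0*(9-11) = 0
11*(11-2) = 99
-1*(2-9) = 7
sum = 106
Area = |106|/2 = 53.0000

53.0000 sq units


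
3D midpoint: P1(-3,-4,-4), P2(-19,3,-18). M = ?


Mx = (-3- 19)/2 = -11.0000
My = (-4+3)/2 = -0.5000
Mz = (-4- 18)/2 = -11.0000

M = (-11.0000, -0.5000, -11.0000)


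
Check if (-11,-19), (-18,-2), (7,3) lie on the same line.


-11*(-2-3) - 18*(3+ 19) + 7*(-19+ 2)
= 55 - 396 - 119 = -460

No, not collinear (determinant = -460)


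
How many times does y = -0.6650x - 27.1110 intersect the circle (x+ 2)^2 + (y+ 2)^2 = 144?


Substitute y = -0.6650x - 27.1110: (x+ 2)^2 + (-0.6650x- 27.1110+ 2)^2 = 144
Expand to Ax^2 + Bx + C = 0, where b-k = -25.111
A = 1+m^2 = 1.442225
B = 2(m(b-k) - h) = 2(-0.6650*(-25.111) + 2) = 37.39763
C = h^2 + (b-k)^2 - r^2 = 4 + 630.562321 - 144 = 490.562321
disc = B^2-4AC = 1398.5827 - 2830.0050 = -1431.4223
disc < 0

0 intersection points


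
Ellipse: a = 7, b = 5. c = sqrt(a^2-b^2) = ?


c^2 = 7^2 - 5^2 = 49 - 25 = 24
c = sqrt(24) = 4.8990

c = 4.8990


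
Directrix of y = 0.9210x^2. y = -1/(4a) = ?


a = 0.9210
1/(4a) = 0.2714
directrix: y = -0.2714 = -0.2714

y = -0.2714


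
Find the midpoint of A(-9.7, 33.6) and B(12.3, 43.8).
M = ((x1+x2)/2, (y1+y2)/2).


Mx = (-9.7 + 12.3)/2 = 2.6/2 = 1.3000
My = (33.6 + 43.8)/2 = 77.4/2 = 38.7000

(1.3000, 38.7000)


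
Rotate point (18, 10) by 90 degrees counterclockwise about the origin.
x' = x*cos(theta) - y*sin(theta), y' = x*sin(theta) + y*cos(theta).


cos(90) = 0, sin(90) = 1
x' = 18*0 - 10*1 = -10
y' = 18*1 + 10*0 = 18

(-10, 18)


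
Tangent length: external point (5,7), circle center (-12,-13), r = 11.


d = sqrt((5+ 12)^2 + (7+ 13)^2) = sqrt(289+400) = 26.2488
L = sqrt(689.0000 - 121) = sqrt(568.0000) = 23.8328

23.8328


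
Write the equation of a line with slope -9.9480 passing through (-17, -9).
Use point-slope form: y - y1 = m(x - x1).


y + 9 = -9.9480(x + 17)
y = -9.9480x - 9 + 9.9480*(-17)
y = -9.9480x - 178.1160

y = -9.9480x - 178.1160


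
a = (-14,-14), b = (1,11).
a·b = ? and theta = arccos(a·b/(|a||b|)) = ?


a·b = -14*1 - 14*11 = -14 - 154 = -168
|a| = sqrt(196+196) = 19.7990
|b| = sqrt(1+121) = 11.0454
cos(theta) = -168/(sqrt(392)*sqrt(122)) = -168/sqrt(47824) = -0.768221
theta = arccos(-168/sqrt(47824)) = 140.1944 degrees

a·b = -168, theta = 140.1944 deg


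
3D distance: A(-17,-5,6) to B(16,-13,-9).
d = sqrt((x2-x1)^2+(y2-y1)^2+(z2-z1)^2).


dx=33, dy=-8, dz=-15
d = sqrt(1089+64+225) = sqrt(1378) = 37.1214

37.1214


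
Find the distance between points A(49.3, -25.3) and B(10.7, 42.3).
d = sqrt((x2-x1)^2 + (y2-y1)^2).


dx = 10.7 - 49.3 = -38.6
dy = 42.3 + 25.3 = 67.6
d = sqrt(1489.96 + 4569.76) = sqrt(6059.72) = 77.8442

77.8442


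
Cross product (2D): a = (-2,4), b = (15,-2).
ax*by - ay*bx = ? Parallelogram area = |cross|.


cross = -2*(-2) - 4*15 = 4 - 60 = -56
Parallelogram area = |-56| = 56

cross = -56, parallelogram area = 56


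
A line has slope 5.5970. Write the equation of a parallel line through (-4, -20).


Parallel lines have equal slopes.
m2 = 5.5970
b2 = -20 - 5.5970*(-4) = 2.3880

y = 5.5970x + 2.3880


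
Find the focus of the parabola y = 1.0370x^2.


a = 1.0370
4a = 4.1480
focus = (0, 1/4.1480) = (0, 0.2411)

Focus = (0, 0.2411)


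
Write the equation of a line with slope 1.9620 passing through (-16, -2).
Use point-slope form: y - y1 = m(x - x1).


y + 2 = 1.9620(x + 16)
y = 1.9620x - 2 - 1.9620*(-16)
y = 1.9620x + 29.3920

y = 1.9620x + 29.3920


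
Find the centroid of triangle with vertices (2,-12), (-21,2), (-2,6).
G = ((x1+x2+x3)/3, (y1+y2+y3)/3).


Gx = (2- 21- 2)/3 = -21/3 = -7.0000
Gy = (-12+2+6)/3 = -4/3 = -1.3333

G = (-7.0000, -1.3333)


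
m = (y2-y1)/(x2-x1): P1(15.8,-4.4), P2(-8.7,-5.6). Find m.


dy = -5.6 + 4.4 = -1.2
dx = -8.7 - 15.8 = -24.5
m = -1.2/(-24.5) = 0.0490

m = 0.0490


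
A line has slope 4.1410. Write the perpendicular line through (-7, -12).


Perpendicular slope = -1/m1 = -1/4.1410 = -0.2415
b2 = y0 - m2*x0 = -12 - 7/4.1410 = -12 - 1.6904 = -13.6904

y = -0.2415x - 13.6904


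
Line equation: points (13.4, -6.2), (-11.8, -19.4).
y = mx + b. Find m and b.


m = (-13.2)/(-25.2) = 0.5238
b = y1 - m*x1 = -6.2 - (-13.2*13.4)/(-25.2) = -6.2 - 7.0190 = -13.2190

y = 0.5238x - 13.2190


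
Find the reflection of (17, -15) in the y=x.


Reflection rule for y=x: (y, x)
(17, -15) -> (-15, 17)

(-15, 17)


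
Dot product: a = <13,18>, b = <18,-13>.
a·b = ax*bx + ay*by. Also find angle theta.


a·b = 13*18 + 18*(-13) = 234 - 234 = 0
|a| = sqrt(169+324) = 22.2036
|b| = sqrt(324+169) = 22.2036
cos(theta) = 0/(sqrt(493)*sqrt(493)) = 0/sqrt(243049) = 0
theta = arccos(0/sqrt(243049)) = 90.0000 degrees

a·b = 0, theta = 90.0000 deg


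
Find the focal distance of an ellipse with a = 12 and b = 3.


c^2 = 12^2 - 3^2 = 144 - 9 = 135
c = sqrt(135) = 11.6190

c = 11.6190


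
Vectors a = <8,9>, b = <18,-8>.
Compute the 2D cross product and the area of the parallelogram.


cross = 8*(-8) - 9*18 = -64 - 162 = -226
Parallelogram area = |-226| = 226

cross = -226, parallelogram area = 226


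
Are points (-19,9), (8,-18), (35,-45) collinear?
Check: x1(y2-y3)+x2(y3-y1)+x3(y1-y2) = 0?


-19*(-18+ 45) + 8*(-45-9) + 35*(9+ 18)
= -513 - 432 + 945 = 0

Yes, collinear (determinant = 0)


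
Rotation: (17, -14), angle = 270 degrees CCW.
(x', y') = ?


cos(270) = 0, sin(270) = -1
x' = 17*0 + 14*(-1) = -14
y' = 17*(-1) - 14*0 = -17

(-14, -17)


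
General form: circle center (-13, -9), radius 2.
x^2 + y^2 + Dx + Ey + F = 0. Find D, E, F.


(x+ 13)^2 + (y+ 9)^2 = 2^2
D = -2h = 26, E = -2k = 18
F = h^2+k^2-r^2 = 169+81-4 = 246

D = 26, E = 18, F = 246


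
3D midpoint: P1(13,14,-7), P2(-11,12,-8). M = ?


Mx = (13- 11)/2 = 1.0000
My = (14+12)/2 = 13.0000
Mz = (-7- 8)/2 = -7.5000

M = (1.0000, 13.0000, -7.5000)


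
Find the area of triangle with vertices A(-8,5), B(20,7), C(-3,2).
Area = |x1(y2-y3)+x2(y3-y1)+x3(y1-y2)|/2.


-8*(7-2) = -40
20*(2-5) = -60
-3*(5-7) = 6
sum = -94
Area = |-94|/2 = 47.0000

47.0000 sq units


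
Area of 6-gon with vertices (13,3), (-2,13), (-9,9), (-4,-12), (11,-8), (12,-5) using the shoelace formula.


sum(xi*y_{i+1}) = 13*13 - 2*9 - 9*(-12) - 4*(-8) + 11*(-5) + 12*3 = 272
sum(yi*x_{i+1}) = 3*(-2) + 13*(-9) + 9*(-4) - 12*11 - 8*12 - 5*13 = -452
Area = |272 + 452|/2 = 724/2 = 362.0000

362.0000 sq units


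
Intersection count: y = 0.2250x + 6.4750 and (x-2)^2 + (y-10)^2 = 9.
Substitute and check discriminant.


Substitute y = 0.2250x + 6.4750: (x-2)^2 + (0.2250x+6.4750-10)^2 = 9
Expand to Ax^2 + Bx + C = 0, where b-k = -3.525
A = 1+m^2 = 1.050625
B = 2(m(b-k) - h) = 2(0.2250*(-3.525) - 2) = -5.58625
C = h^2 + (b-k)^2 - r^2 = 4 + 12.425625 - 9 = 7.425625
disc = B^2-4AC = 31.2062 - 31.2062 = 0
disc = 0

1 intersection point (tangent)


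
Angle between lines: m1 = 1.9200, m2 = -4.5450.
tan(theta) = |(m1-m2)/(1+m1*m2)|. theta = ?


m1-m2 = 6.465
1+m1*m2 = -7.7264
tan(theta) = |6.465/(-7.7264)| = 0.836742
theta = arctan(|6.465/(-7.7264)|) = 39.9206 degrees (acute angle)

39.9206 degrees


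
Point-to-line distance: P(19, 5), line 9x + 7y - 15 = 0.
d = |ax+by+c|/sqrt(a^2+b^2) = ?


|9*19 + 7*5 - 15| = |191| = 191
sqrt(81 + 49) = sqrt(130) = 11.4018
d = 191/sqrt(130) = 16.7518

16.7518


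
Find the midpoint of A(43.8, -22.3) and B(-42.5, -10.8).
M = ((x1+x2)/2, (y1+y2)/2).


Mx = (43.8 - 42.5)/2 = 1.3/2 = 0.6500
My = (-22.3 - 10.8)/2 = -33.1/2 = -16.5500

(0.6500, -16.5500)


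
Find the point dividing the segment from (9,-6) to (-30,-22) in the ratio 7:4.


Px = (7*(-30) + 4*9)/11 = -174/11 = -15.8182
Py = (7*(-22) + 4*(-6))/11 = -178/11 = -16.1818

P = (-15.8182, -16.1818)


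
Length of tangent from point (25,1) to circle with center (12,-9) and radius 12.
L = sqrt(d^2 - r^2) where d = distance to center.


d = sqrt((25-12)^2 + (1+ 9)^2) = sqrt(169+100) = 16.4012
L = sqrt(269.0000 - 144) = sqrt(125.0000) = 11.1803

11.1803


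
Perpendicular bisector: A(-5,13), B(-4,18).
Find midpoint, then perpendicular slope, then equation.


Midpoint = (-4.5, 15.5)
Slope of AB = dy/dx = 5/1 = 5.0000
Perp slope = -dx/dy = -1/5 = -0.2000
b = My - (perp slope)*Mx = 15.5 + (1*(-4.5))/5 = 15.5 - 0.9000 = 14.6000

y = -0.2000x + 14.6000


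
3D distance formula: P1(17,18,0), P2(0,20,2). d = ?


dx=-17, dy=2, dz=2
d = sqrt(289+4+4) = sqrt(297) = 17.2337

17.2337


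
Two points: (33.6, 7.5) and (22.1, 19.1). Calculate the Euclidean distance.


dx = 22.1 - 33.6 = -11.5
dy = 19.1 - 7.5 = 11.6
d = sqrt(132.25 + 134.56) = sqrt(266.81) = 16.3343

16.3343


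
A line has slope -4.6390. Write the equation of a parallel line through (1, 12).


Parallel lines have equal slopes.
m2 = -4.6390
b2 = 12 + 4.6390*1 = 16.6390

y = -4.6390x + 16.6390


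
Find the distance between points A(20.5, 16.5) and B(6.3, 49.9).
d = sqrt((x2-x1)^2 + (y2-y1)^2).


dx = 6.3 - 20.5 = -14.2
dy = 49.9 - 16.5 = 33.4
d = sqrt(201.64 + 1115.56) = sqrt(1317.2) = 36.2933

36.2933


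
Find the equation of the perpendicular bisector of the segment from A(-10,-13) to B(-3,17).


Midpoint = (-6.5, 2)
Slope of AB = dy/dx = 30/7 = 4.2857
Perp slope = -dx/dy = -7/30 = -0.2333
b = My - (perp slope)*Mx = 2 + (7*(-6.5))/30 = 2 - 1.5167 = 0.4833

y = -0.2333x + 0.4833


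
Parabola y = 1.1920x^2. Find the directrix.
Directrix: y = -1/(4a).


a = 1.1920
1/(4a) = 0.2097
directrix: y = -0.2097 = -0.2097

y = -0.2097


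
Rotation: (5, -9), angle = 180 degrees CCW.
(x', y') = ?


cos(180) = -1, sin(180) = 0
x' = 5*(-1) + 9*0 = -5
y' = 5*0 - 9*(-1) = 9

(-5, 9)


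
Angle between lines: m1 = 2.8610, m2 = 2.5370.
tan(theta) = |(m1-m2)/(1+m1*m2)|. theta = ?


m1-m2 = 0.324
1+m1*m2 = 8.258357
tan(theta) = |0.324/8.258357| = 0.039233
theta = arctan(|0.324/8.258357|) = 2.2467 degrees (acute angle)

2.2467 degrees


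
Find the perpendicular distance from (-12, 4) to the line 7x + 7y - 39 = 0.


|7*(-12) + 7*4 - 39| = |-95| = 95
sqrt(49 + 49) = sqrt(98) = 9.8995
d = 95/sqrt(98) = 9.5964

9.5964


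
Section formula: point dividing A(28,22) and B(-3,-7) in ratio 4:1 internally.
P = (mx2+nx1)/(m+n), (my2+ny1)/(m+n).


Px = (4*(-3) + 1*28)/5 = 16/5 = 3.2000
Py = (4*(-7) + 1*22)/5 = -6/5 = -1.2000

P = (3.2000, -1.2000)


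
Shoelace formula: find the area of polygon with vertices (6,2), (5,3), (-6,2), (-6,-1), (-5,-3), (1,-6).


sum(xi*y_{i+1}) = 6*3 + 5*2 - 6*(-1) - 6*(-3) - 5*(-6) + 1*2 = 84
sum(yi*x_{i+1}) = 2*5 + 3*(-6) + 2*(-6) - 1*(-5) - 3*1 - 6*6 = -54
Area = |84 + 54|/2 = 138/2 = 69.0000

69.0000 sq units


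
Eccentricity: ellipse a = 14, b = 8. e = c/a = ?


c = sqrt(196-64) = sqrt(132) = 11.4891
e = c/a = sqrt(132)/14 = 0.8207

e = 0.8207


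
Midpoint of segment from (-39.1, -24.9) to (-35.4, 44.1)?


Mx = (-39.1 - 35.4)/2 = -74.5/2 = -37.2500
My = (-24.9 + 44.1)/2 = 19.2/2 = 9.6000

(-37.2500, 9.6000)


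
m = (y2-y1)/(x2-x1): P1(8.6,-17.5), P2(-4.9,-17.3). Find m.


dy = -17.3 + 17.5 = 0.2
dx = -4.9 - 8.6 = -13.5
m = 0.2/(-13.5) = -0.0148

m = -0.0148


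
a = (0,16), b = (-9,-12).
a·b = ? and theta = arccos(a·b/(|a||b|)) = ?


a·b = 0*(-9) + 16*(-12) = 0 - 192 = -192
|a| = sqrt(0+256) = 16.0000
|b| = sqrt(81+144) = 15.0000
cos(theta) = -192/(sqrt(256)*sqrt(225)) = -192/sqrt(57600) = -0.800000
theta = arccos(-192/sqrt(57600)) = 143.1301 degrees

a·b = -192, theta = 143.1301 deg


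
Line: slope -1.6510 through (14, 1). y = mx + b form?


y - 1 = -1.6510(x - 14)
y = -1.6510x + 1 + 1.6510*14
y = -1.6510x + 24.1140

y = -1.6510x + 24.1140


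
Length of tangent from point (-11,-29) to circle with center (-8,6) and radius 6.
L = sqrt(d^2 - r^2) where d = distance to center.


d = sqrt((-11+ 8)^2 + (-29-6)^2) = sqrt(9+1225) = 35.1283
L = sqrt(1234.0000 - 36) = sqrt(1198.0000) = 34.6121

34.6121


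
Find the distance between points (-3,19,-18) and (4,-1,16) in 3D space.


dx=7, dy=-20, dz=34
d = sqrt(49+400+1156) = sqrt(1605) = 40.0625

40.0625


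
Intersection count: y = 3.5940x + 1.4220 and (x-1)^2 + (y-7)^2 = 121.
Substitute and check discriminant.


Substitute y = 3.5940x + 1.4220: (x-1)^2 + (3.5940x+1.4220-7)^2 = 121
Expand to Ax^2 + Bx + C = 0, where b-k = -5.578
A = 1+m^2 = 13.916836
B = 2(m(b-k) - h) = 2(3.5940*(-5.578) - 1) = -42.094664
C = h^2 + (b-k)^2 - r^2 = 1 + 31.114084 - 121 = -88.885916
disc = B^2-4AC = 1771.9607 + 4948.0429 = 6720.0036
disc > 0

2 intersection points


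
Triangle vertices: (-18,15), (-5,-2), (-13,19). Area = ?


-18*(-2-19) = 378
-5*(19-15) = -20
-13*(15+ 2) = -221
sum = 137
Area = |137|/2 = 68.5000

68.5000 sq units


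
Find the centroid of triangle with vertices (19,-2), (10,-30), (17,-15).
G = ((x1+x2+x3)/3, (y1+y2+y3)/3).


Gx = (19+10+17)/3 = 46/3 = 15.3333
Gy = (-2- 30- 15)/3 = -47/3 = -15.6667

G = (15.3333, -15.6667)


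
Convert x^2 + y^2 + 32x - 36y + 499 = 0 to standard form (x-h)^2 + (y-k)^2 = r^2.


h = -D/2 = -32/2 = -16
k = -E/2 = 36/2 = 18
r^2 = h^2 + k^2 - F = 256 + 324 - 499 = 81
r = 9

Center (-16, 18), radius = 9


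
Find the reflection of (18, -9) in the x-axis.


Reflection rule for x-axis: (x, -y)
(18, -9) -> (18, 9)

(18, 9)


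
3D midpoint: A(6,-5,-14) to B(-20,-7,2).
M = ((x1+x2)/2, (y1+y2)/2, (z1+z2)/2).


Mx = (6- 20)/2 = -7.0000
My = (-5- 7)/2 = -6.0000
Mz = (-14+2)/2 = -6.0000

M = (-7.0000, -6.0000, -6.0000)


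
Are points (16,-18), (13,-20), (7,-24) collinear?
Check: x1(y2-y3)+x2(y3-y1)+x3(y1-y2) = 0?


16*(-20+ 24) + 13*(-24+ 18) + 7*(-18+ 20)
= 64 - 78 + 14 = 0

Yes, collinear (determinant = 0)


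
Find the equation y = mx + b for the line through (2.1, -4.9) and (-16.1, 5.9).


m = (10.8)/(-18.2) = -0.5934
b = y1 - m*x1 = -4.9 - (10.8*2.1)/(-18.2) = -4.9 + 1.2462 = -3.6538

y = -0.5934x - 3.6538


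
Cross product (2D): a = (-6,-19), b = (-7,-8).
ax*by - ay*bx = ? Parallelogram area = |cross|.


cross = -6*(-8) + 19*(-7) = 48 - 133 = -85
Parallelogram area = |-85| = 85

cross = -85, parallelogram area = 85


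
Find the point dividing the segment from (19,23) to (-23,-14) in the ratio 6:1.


Px = (6*(-23) + 1*19)/7 = -119/7 = -17.0000
Py = (6*(-14) + 1*23)/7 = -61/7 = -8.7143

P = (-17.0000, -8.7143)


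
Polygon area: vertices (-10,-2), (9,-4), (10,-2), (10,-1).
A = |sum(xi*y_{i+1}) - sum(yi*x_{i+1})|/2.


sum(xi*y_{i+1}) = -10*(-4) + 9*(-2) + 10*(-1) + 10*(-2) = -8
sum(yi*x_{i+1}) = -2*9 - 4*10 - 2*10 - 1*(-10) = -68
Area = |-8 + 68|/2 = 60/2 = 30.0000

30.0000 sq units


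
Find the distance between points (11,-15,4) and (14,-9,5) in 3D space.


dx=3, dy=6, dz=1
d = sqrt(9+36+1) = sqrt(46) = 6.7823

6.7823


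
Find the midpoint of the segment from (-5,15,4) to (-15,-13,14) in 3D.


Mx = (-5- 15)/2 = -10.0000
My = (15- 13)/2 = 1.0000
Mz = (4+14)/2 = 9.0000

M = (-10.0000, 1.0000, 9.0000)


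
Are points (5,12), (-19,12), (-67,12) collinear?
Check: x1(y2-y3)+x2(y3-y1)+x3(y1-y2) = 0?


5*(12-12) - 19*(12-12) - 67*(12-12)
= 0 + 0 + 0 = 0

Yes, collinear (determinant = 0)


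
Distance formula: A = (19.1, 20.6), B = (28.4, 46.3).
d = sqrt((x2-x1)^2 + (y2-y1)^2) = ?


dx = 28.4 - 19.1 = 9.3
dy = 46.3 - 20.6 = 25.7
d = sqrt(86.49 + 660.49) = sqrt(746.98) = 27.3309

27.3309


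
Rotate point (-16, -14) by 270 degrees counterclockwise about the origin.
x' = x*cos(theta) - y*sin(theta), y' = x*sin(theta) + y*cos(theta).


cos(270) = 0, sin(270) = -1
x' = -16*0 + 14*(-1) = -14
y' = -16*(-1) - 14*0 = 16

(-14, 16)


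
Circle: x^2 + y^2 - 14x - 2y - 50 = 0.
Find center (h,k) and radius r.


h = -D/2 = 14/2 = 7
k = -E/2 = 2/2 = 1
r^2 = h^2 + k^2 - F = 49 + 1 + 50 = 100
r = 10

Center (7, 1), radius = 10


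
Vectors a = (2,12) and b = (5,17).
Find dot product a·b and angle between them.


a·b = 2*5 + 12*17 = 10 + 204 = 214
|a| = sqrt(4+144) = 12.1655
|b| = sqrt(25+289) = 17.7200
cos(theta) = 214/(sqrt(148)*sqrt(314)) = 214/sqrt(46472) = 0.992700
theta = arccos(214/sqrt(46472)) = 6.9272 degrees

a·b = 214, theta = 6.9272 deg


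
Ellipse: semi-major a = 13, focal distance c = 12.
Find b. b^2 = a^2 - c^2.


b^2 = 13^2 - (12)^2 = 169 - 144 = 25
b = sqrt(25) = 5

b = 5


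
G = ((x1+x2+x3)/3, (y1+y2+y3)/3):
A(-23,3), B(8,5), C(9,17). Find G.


Gx = (-23+8+9)/3 = -6/3 = -2.0000
Gy = (3+5+17)/3 = 25/3 = 8.3333

G = (-2.0000, 8.3333)


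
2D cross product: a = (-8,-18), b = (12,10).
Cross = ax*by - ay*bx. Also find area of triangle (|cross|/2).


cross = -8*10 + 18*12 = -80 + 216 = 136
Triangle area = |136|/2 = 136/2 = 68.0000

cross = 136, triangle area = 68.0000


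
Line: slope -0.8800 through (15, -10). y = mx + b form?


y + 10 = -0.8800(x - 15)
y = -0.8800x - 10 + 0.8800*15
y = -0.8800x + 3.2000

y = -0.8800x + 3.2000


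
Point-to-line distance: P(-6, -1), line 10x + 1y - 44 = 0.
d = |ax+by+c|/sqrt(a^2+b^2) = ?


|10*(-6) + 1*(-1) - 44| = |-105| = 105
sqrt(100 + 1) = sqrt(101) = 10.0499
d = 105/sqrt(101) = 10.4479

10.4479


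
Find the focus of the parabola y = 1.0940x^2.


a = 1.0940
4a = 4.3760
focus = (0, 1/4.3760) = (0, 0.2285)

Focus = (0, 0.2285)


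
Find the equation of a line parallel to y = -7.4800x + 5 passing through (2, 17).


Parallel lines have equal slopes.
m2 = -7.4800
b2 = 17 + 7.4800*2 = 31.9600

y = -7.4800x + 31.9600


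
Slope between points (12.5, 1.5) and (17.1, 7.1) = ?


dy = 7.1 - 1.5 = 5.6
dx = 17.1 - 12.5 = 4.6
m = 5.6/4.6 = 1.2174

m = 1.2174


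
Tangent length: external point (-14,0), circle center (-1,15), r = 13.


d = sqrt((-14+ 1)^2 + (0-15)^2) = sqrt(169+225) = 19.8494
L = sqrt(394.0000 - 169) = sqrt(225.0000) = 15.0000

15.0000


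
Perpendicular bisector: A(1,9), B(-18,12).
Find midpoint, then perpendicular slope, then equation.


Midpoint = (-8.5, 10.5)
Slope of AB = dy/dx = 3/(-19) = -0.1579
Perp slope = -dx/dy = 19/3 = 6.3333
b = My - (perp slope)*Mx = 10.5 + (-19*(-8.5))/3 = 10.5 + 53.8333 = 64.3333

y = 6.3333x + 64.3333


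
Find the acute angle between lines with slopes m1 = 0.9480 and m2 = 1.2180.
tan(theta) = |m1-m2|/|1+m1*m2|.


m1-m2 = -0.27
1+m1*m2 = 2.154664
tan(theta) = |-0.27/2.154664| = 0.125310
theta = arctan(|-0.27/2.154664|) = 7.1425 degrees (acute angle)

7.1425 degrees


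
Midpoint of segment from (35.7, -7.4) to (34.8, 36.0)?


Mx = (35.7 + 34.8)/2 = 70.5/2 = 35.2500
My = (-7.4 + 36.0)/2 = 28.6/2 = 14.3000

(35.2500, 14.3000)


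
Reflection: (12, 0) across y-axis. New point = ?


Reflection rule for y-axis: (-x, y)
(12, 0) -> (-12, 0)

(-12, 0)


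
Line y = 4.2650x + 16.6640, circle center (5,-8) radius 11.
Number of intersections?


Substitute y = 4.2650x + 16.6640: (x-5)^2 + (4.2650x+16.6640+ 8)^2 = 121
Expand to Ax^2 + Bx + C = 0, where b-k = 24.664
A = 1+m^2 = 19.190225
B = 2(m(b-k) - h) = 2(4.2650*24.664 - 5) = 200.38392
C = h^2 + (b-k)^2 - r^2 = 25 + 608.312896 - 121 = 512.312896
disc = B^2-4AC = 40153.7154 - 39325.5990 = 828.1164
disc > 0

2 intersection points


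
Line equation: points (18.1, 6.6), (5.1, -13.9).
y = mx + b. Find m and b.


m = (-20.5)/(-13) = 1.5769
b = y1 - m*x1 = 6.6 - (-20.5*18.1)/(-13) = 6.6 - 28.5423 = -21.9423

y = 1.5769x - 21.9423


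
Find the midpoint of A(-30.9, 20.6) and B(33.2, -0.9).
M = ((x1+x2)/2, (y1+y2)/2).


Mx = (-30.9 + 33.2)/2 = 2.3/2 = 1.1500
My = (20.6 - 0.9)/2 = 19.7/2 = 9.8500

(1.1500, 9.8500)


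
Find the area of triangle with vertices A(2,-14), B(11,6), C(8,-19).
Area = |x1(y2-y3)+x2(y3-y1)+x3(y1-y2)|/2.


2*(6+ 19) = 50
11*(-19+ 14) = -55
8*(-14-6) = -160
sum = -165
Area = |-165|/2 = 82.5000

82.5000 sq units


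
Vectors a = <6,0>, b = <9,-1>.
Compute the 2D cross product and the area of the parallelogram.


cross = 6*(-1) - 0*9 = -6 - 0 = -6
Parallelogram area = |-6| = 6

cross = -6, parallelogram area = 6


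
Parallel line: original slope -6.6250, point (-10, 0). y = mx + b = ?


Parallel lines have equal slopes.
m2 = -6.6250
b2 = 0 + 6.6250*(-10) = -66.2500

y = -6.6250x - 66.2500


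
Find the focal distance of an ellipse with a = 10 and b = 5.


c^2 = 10^2 - 5^2 = 100 - 25 = 75
c = sqrt(75) = 8.6603

c = 8.6603


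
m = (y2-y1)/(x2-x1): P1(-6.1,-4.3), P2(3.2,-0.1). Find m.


dy = -0.1 + 4.3 = 4.2
dx = 3.2 + 6.1 = 9.3
m = 4.2/9.3 = 0.4516

m = 0.4516


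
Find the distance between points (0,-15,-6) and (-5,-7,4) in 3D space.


dx=-5, dy=8, dz=10
d = sqrt(25+64+100) = sqrt(189) = 13.7477

13.7477


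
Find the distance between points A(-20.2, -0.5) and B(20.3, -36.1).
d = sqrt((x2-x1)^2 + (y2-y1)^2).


dx = 20.3 + 20.2 = 40.5
dy = -36.1 + 0.5 = -35.6
d = sqrt(1640.25 + 1267.36) = sqrt(2907.61) = 53.9223

53.9223


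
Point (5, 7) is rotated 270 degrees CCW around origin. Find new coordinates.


cos(270) = 0, sin(270) = -1
x' = 5*0 - 7*(-1) = 7
y' = 5*(-1) + 7*0 = -5

(7, -5)


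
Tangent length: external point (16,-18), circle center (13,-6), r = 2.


d = sqrt((16-13)^2 + (-18+ 6)^2) = sqrt(9+144) = 12.3693
L = sqrt(153.0000 - 4) = sqrt(149.0000) = 12.2066

12.2066


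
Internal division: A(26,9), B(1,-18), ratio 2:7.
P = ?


Px = (2*1 + 7*26)/9 = 184/9 = 20.4444
Py = (2*(-18) + 7*9)/9 = 27/9 = 3.0000

P = (20.4444, 3.0000)


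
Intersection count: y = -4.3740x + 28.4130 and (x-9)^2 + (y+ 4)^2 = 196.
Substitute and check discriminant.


Substitute y = -4.3740x + 28.4130: (x-9)^2 + (-4.3740x+28.4130+ 4)^2 = 196
Expand to Ax^2 + Bx + C = 0, where b-k = 32.413
A = 1+m^2 = 20.131876
B = 2(m(b-k) - h) = 2(-4.3740*32.413 - 9) = -301.548924
C = h^2 + (b-k)^2 - r^2 = 81 + 1050.602569 - 196 = 935.602569
disc = B^2-4AC = 90931.7536 - 75341.7396 = 15590.0140
disc > 0

2 intersection points


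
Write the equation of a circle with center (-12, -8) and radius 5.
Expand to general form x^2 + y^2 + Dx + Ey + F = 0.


(x+ 12)^2 + (y+ 8)^2 = 5^2
D = -2h = 24, E = -2k = 16
F = h^2+k^2-r^2 = 144+64-25 = 183

x^2 + y^2 + 24x + 16y + 183 = 0


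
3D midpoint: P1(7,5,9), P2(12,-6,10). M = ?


Mx = (7+12)/2 = 9.5000
My = (5- 6)/2 = -0.5000
Mz = (9+10)/2 = 9.5000

M = (9.5000, -0.5000, 9.5000)


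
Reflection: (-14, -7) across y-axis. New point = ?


Reflection rule for y-axis: (-x, y)
(-14, -7) -> (14, -7)

(14, -7)


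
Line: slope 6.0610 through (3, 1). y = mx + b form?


y - 1 = 6.0610(x - 3)
y = 6.0610x + 1 - 6.0610*3
y = 6.0610x - 17.1830

y = 6.0610x - 17.1830


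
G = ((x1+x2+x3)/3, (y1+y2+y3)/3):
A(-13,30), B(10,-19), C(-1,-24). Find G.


Gx = (-13+10- 1)/3 = -4/3 = -1.3333
Gy = (30- 19- 24)/3 = -13/3 = -4.3333

G = (-1.3333, -4.3333)


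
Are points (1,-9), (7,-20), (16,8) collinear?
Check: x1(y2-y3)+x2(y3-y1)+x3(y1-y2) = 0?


1*(-20-8) + 7*(8+ 9) + 16*(-9+ 20)
= -28 + 119 + 176 = 267

No, not collinear (determinant = 267)


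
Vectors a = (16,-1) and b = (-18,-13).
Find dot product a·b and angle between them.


a·b = 16*(-18) - 1*(-13) = -288 + 13 = -275
|a| = sqrt(256+1) = 16.0312
|b| = sqrt(324+169) = 22.2036
cos(theta) = -275/(sqrt(257)*sqrt(493)) = -275/sqrt(126701) = -0.772579
theta = arccos(-275/sqrt(126701)) = 140.5860 degrees

a·b = -275, theta = 140.5860 deg


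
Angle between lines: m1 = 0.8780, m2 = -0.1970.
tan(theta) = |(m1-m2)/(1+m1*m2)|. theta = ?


m1-m2 = 1.075
1+m1*m2 = 0.827034
tan(theta) = |1.075/0.827034| = 1.299826
theta = arctan(|1.075/0.827034|) = 52.4277 degrees (acute angle)

52.4277 degrees


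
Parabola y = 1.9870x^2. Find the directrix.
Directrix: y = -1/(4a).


a = 1.9870
1/(4a) = 0.1258
directrix: y = -0.1258 = -0.1258

y = -0.1258


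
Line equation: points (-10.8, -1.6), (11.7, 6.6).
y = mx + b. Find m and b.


m = (8.2)/(22.5) = 0.3644
b = y1 - m*x1 = -1.6 - (8.2*(-10.8))/(22.5) = -1.6 + 3.9360 = 2.3360

y = 0.3644x + 2.3360


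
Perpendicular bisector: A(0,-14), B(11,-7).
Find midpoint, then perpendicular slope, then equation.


Midpoint = (5.5, -10.5)
Slope of AB = dy/dx = 7/11 = 0.6364
Perp slope = -dx/dy = -11/7 = -1.5714
b = My - (perp slope)*Mx = -10.5 + (11*5.5)/7 = -10.5 + 8.6429 = -1.8571

y = -1.5714x - 1.8571


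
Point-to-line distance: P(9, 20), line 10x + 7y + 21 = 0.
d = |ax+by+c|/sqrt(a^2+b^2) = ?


|10*9 + 7*20 + 21| = |251| = 251
sqrt(100 + 49) = sqrt(149) = 12.2066
d = 251/sqrt(149) = 20.5627

20.5627


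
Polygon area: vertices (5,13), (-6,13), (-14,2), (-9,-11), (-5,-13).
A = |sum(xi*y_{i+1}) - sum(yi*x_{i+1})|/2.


sum(xi*y_{i+1}) = 5*13 - 6*2 - 14*(-11) - 9*(-13) - 5*13 = 259
sum(yi*x_{i+1}) = 13*(-6) + 13*(-14) + 2*(-9) - 11*(-5) - 13*5 = -288
Area = |259 + 288|/2 = 547/2 = 273.5000

273.5000 sq units
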